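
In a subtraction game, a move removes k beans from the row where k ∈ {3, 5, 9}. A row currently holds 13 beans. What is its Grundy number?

Compute g(0), g(1), … for moves {3, 5, 9}:
k:     0  1  2  3  4  5  6  7  8  9 10 11 12 13
g(k):  0  0  0  1  1  1  2  2  0  3  3  1  0  2
So g(13) = 2.

2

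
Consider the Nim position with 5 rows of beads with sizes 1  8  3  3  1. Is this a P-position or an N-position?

Bitwise XOR of the heap sizes:
  0001  (1)
  1000  (8)
  0011  (3)
  0011  (3)
  0001  (1)
  ----
  1000  (8)
The nim-sum is 8 ≠ 0, so this is an N-position: the player to move can win.

N-position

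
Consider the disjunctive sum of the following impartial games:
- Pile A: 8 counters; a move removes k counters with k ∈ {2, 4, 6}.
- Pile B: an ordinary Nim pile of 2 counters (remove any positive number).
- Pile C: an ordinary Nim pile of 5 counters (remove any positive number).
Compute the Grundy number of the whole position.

For pile A, compute g(0), g(1), … with moves {2, 4, 6}:
g(0) = mex{} = 0
g(1) = mex{} = 0
g(2) = mex{0} = 1
g(3) = mex{0} = 1
g(4) = mex{0,1} = 2
g(5) = mex{0,1} = 2
g(6) = mex{0,1,2} = 3
g(7) = mex{0,1,2} = 3
g(8) = mex{1,2,3} = 0
So g(8) = 0.
Pile B is a plain Nim pile of size 2, so its Grundy value is 2.
Pile C is a plain Nim pile of size 5, so its Grundy value is 5.
By the Sprague-Grundy theorem, the Grundy value of a sum of independent games is the XOR of the component values.
Combined value = 0 ⊕ 2 ⊕ 5 = 7.

7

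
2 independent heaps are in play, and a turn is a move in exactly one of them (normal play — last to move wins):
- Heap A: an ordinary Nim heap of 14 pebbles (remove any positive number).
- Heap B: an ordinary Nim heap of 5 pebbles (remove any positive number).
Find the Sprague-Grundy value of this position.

11

Heap A is a plain Nim heap of size 14, so its Grundy value is 14.
Heap B is a plain Nim heap of size 5, so its Grundy value is 5.
By the Sprague-Grundy theorem, the Grundy value of a sum of independent games is the XOR of the component values.
Combined value = 14 ⊕ 5 = 11.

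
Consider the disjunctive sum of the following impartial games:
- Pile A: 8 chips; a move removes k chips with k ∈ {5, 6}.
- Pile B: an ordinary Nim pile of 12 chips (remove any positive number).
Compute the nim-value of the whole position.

13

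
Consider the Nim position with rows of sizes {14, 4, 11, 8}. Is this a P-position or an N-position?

N-position

Compute the nim-sum pairwise:
14 ^ 4 = 10
10 ^ 11 = 1
1 ^ 8 = 9
The nim-sum is 9 ≠ 0, so this is an N-position: the player to move can win.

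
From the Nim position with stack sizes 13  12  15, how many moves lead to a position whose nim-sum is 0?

Bitwise XOR of the heap sizes:
  1101  (13)
  1100  (12)
  1111  (15)
  ----
  1110  (14)
The overall nim-sum is X = 14. A stack of size p has a winning move iff p XOR X < p (reduce it to p XOR X).
  13: 13 XOR 14 = 3 < 13 — winning move (to 3).
  12: 12 XOR 14 = 2 < 12 — winning move (to 2).
  15: 15 XOR 14 = 1 < 15 — winning move (to 1).
That gives 3 winning moves.

3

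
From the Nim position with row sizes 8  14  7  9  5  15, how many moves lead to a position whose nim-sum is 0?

Nim-sum: 8 XOR 14 XOR 7 XOR 9 XOR 5 XOR 15 = 2.
The overall nim-sum is X = 2. A row of size p has a winning move iff p XOR X < p (reduce it to p XOR X).
  8: 8 XOR 2 = 10 ≥ 8 — no move.
  14: 14 XOR 2 = 12 < 14 — winning move (to 12).
  7: 7 XOR 2 = 5 < 7 — winning move (to 5).
  9: 9 XOR 2 = 11 ≥ 9 — no move.
  5: 5 XOR 2 = 7 ≥ 5 — no move.
  15: 15 XOR 2 = 13 < 15 — winning move (to 13).
That gives 3 winning moves.

3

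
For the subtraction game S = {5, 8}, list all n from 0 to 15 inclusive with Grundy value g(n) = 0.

0, 1, 2, 3, 4, 13, 14, 15

Build the Grundy sequence with g(k) = mex{g(k−s) : s ∈ {5, 8}, s ≤ k}:
k:     0  1  2  3  4  5  6  7  8  9 10 11 12 13 14 15
g(k):  0  0  0  0  0  1  1  1  1  1  2  2  2  0  0  0
The P-positions (g = 0) in 0..15 are 0, 1, 2, 3, 4, 13, 14, 15.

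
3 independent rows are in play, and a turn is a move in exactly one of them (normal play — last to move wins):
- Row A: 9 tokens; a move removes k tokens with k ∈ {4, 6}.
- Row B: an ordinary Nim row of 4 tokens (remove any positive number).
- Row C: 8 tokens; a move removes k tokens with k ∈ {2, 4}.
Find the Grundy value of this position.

7

Grundy values for row A (subtraction set {4, 6}):
k:     0  1  2  3  4  5  6  7  8  9
g(k):  0  0  0  0  1  1  1  1  2  2
So g(9) = 2.
Row B is a plain Nim row of size 4, so its Grundy value is 4.
For row C, compute g(0), g(1), … with moves {2, 4}:
k:     0  1  2  3  4  5  6  7  8
g(k):  0  0  1  1  2  2  0  0  1
So g(8) = 1.
The value of a disjunctive sum is the nim-sum of the parts.
Combined value = 2 ⊕ 4 ⊕ 1 = 7.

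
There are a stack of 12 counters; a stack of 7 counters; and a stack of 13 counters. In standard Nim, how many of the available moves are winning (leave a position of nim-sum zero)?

3

Nim-sum: 12 XOR 7 XOR 13 = 6.
The overall nim-sum is X = 6. A stack of size p has a winning move iff p XOR X < p (reduce it to p XOR X).
  12: 12 XOR 6 = 10 < 12 — winning move (to 10).
  7: 7 XOR 6 = 1 < 7 — winning move (to 1).
  13: 13 XOR 6 = 11 < 13 — winning move (to 11).
That gives 3 winning moves.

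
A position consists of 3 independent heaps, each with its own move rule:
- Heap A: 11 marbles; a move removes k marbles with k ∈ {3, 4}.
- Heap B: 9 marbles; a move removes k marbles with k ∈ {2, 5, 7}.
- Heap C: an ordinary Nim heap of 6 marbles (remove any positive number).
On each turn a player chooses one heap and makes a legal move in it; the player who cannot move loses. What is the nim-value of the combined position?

5

For heap A, compute g(0), g(1), … with moves {3, 4}:
g(0) = mex{} = 0
g(1) = mex{} = 0
g(2) = mex{} = 0
g(3) = mex{0} = 1
g(4) = mex{0} = 1
g(5) = mex{0} = 1
g(6) = mex{0,1} = 2
g(7) = mex{1} = 0
g(8) = mex{1} = 0
g(9) = mex{1,2} = 0
g(10) = mex{0,2} = 1
g(11) = mex{0} = 1
So g(11) = 1.
Grundy values for heap B (subtraction set {2, 5, 7}):
g(0) = mex{} = 0
g(1) = mex{} = 0
g(2) = mex{0} = 1
g(3) = mex{0} = 1
g(4) = mex{1} = 0
g(5) = mex{0,1} = 2
g(6) = mex{0} = 1
g(7) = mex{0,1,2} = 3
g(8) = mex{0,1} = 2
g(9) = mex{0,1,3} = 2
So g(9) = 2.
Heap C is a plain Nim heap of size 6, so its Grundy value is 6.
By the Sprague-Grundy theorem, the Grundy value of a sum of independent games is the XOR of the component values.
Combined value = 1 ⊕ 2 ⊕ 6 = 5.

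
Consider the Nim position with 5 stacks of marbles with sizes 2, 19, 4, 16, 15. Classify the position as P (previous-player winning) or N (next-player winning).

Compute the nim-sum pairwise:
2 XOR 19 = 17
17 XOR 4 = 21
21 XOR 16 = 5
5 XOR 15 = 10
The nim-sum is 10 ≠ 0, so this is an N-position: the player to move can win.

N-position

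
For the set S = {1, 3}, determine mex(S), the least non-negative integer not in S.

0 is not in the set, so the mex is 0.

0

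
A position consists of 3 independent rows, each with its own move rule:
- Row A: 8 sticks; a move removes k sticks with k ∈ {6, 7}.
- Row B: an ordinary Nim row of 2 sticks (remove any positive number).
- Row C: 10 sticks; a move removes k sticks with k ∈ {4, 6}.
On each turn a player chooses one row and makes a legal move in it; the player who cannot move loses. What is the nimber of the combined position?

3

Grundy values for row A (subtraction set {6, 7}):
g(0) = mex{} = 0
g(1) = mex{} = 0
g(2) = mex{} = 0
g(3) = mex{} = 0
g(4) = mex{} = 0
g(5) = mex{} = 0
g(6) = mex{0} = 1
g(7) = mex{0} = 1
g(8) = mex{0} = 1
So g(8) = 1.
Row B is a plain Nim row of size 2, so its Grundy value is 2.
Build the Grundy sequence for row C with g(k) = mex{g(k−s) : s ∈ {4, 6}, s ≤ k}:
g(0) = mex{} = 0
g(1) = mex{} = 0
g(2) = mex{} = 0
g(3) = mex{} = 0
g(4) = mex{0} = 1
g(5) = mex{0} = 1
g(6) = mex{0} = 1
g(7) = mex{0} = 1
g(8) = mex{0,1} = 2
g(9) = mex{0,1} = 2
g(10) = mex{1} = 0
So g(10) = 0.
By the Sprague-Grundy theorem, the Grundy value of a sum of independent games is the XOR of the component values.
Combined value = 1 XOR 2 XOR 0 = 3.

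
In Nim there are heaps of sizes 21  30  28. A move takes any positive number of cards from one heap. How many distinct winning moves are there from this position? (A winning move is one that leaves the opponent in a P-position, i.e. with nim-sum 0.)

3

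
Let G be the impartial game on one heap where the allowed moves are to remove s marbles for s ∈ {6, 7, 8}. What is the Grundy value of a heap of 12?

Grundy values for subtraction set {6, 7, 8}:
g(0) = mex{} = 0
g(1) = mex{} = 0
g(2) = mex{} = 0
g(3) = mex{} = 0
g(4) = mex{} = 0
g(5) = mex{} = 0
g(6) = mex{0} = 1
g(7) = mex{0} = 1
g(8) = mex{0} = 1
g(9) = mex{0} = 1
g(10) = mex{0} = 1
g(11) = mex{0} = 1
g(12) = mex{0,1} = 2
So g(12) = 2.

2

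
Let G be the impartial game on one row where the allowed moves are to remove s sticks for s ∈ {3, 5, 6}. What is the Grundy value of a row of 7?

Build the Grundy sequence with g(k) = mex{g(k−s) : s ∈ {3, 5, 6}, s ≤ k}:
k:     0  1  2  3  4  5  6  7
g(k):  0  0  0  1  1  1  2  2
So g(7) = 2.

2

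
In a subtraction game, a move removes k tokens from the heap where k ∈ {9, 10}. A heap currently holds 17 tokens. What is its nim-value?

Compute g(0), g(1), … for moves {9, 10}:
k:     0  1  2  3  4  5  6  7  8  9 10 11 12 13 14 15 16 17
g(k):  0  0  0  0  0  0  0  0  0  1  1  1  1  1  1  1  1  1
So g(17) = 1.

1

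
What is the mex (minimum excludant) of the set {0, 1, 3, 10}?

2

The values 0, 1 are all present; 2 is the first non-negative integer missing from the set.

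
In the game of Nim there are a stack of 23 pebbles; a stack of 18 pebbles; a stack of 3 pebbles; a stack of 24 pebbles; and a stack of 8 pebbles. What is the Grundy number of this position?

22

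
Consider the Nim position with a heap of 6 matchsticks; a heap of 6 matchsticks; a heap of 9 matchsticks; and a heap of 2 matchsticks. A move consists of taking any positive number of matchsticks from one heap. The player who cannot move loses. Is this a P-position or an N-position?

Nim-sum: 6 ⊕ 6 ⊕ 9 ⊕ 2 = 11.
The nim-sum is 11 ≠ 0, so this is an N-position: the player to move can win.

N-position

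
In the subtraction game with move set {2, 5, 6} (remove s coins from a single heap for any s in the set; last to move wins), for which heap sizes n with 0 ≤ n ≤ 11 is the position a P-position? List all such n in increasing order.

0, 1, 4, 8, 11

Compute g(0), g(1), … for moves {2, 5, 6}:
g(0) = mex{} = 0
g(1) = mex{} = 0
g(2) = mex{0} = 1
g(3) = mex{0} = 1
g(4) = mex{1} = 0
g(5) = mex{0,1} = 2
g(6) = mex{0} = 1
g(7) = mex{0,1,2} = 3
g(8) = mex{1} = 0
g(9) = mex{0,1,3} = 2
g(10) = mex{0,2} = 1
g(11) = mex{1,2} = 0
The P-positions (g = 0) in 0..11 are 0, 1, 4, 8, 11.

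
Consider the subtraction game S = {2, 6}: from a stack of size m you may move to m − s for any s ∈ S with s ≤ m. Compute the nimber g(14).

1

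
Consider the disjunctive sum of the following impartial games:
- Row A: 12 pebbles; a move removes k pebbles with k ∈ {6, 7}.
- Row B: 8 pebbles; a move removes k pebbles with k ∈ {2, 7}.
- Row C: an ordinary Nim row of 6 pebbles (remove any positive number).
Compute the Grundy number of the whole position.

Build the Grundy sequence for row A with g(k) = mex{g(k−s) : s ∈ {6, 7}, s ≤ k}:
k:     0  1  2  3  4  5  6  7  8  9 10 11 12
g(k):  0  0  0  0  0  0  1  1  1  1  1  1  2
So g(12) = 2.
Grundy values for row B (subtraction set {2, 7}):
k:     0  1  2  3  4  5  6  7  8
g(k):  0  0  1  1  0  0  1  1  2
So g(8) = 2.
Row C is a plain Nim row of size 6, so its Grundy value is 6.
The value of a disjunctive sum is the nim-sum of the parts.
Combined value = 2 ⊕ 2 ⊕ 6 = 6.

6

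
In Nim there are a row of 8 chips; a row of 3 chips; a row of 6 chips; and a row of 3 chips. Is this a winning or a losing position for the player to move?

Winning position

Write each in binary and XOR column by column:
  1000  (8)
  0011  (3)
  0110  (6)
  0011  (3)
  ----
  1110  (14)
The nim-sum is 14 ≠ 0, so this is an N-position: the player to move can win.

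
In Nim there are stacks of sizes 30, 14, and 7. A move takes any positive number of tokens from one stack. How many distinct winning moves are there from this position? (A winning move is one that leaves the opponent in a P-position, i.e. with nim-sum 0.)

Compute the nim-sum pairwise:
30 XOR 14 = 16
16 XOR 7 = 23
The overall nim-sum is X = 23. A stack of size p has a winning move iff p XOR X < p (reduce it to p XOR X).
  30: 30 XOR 23 = 9 < 30 — winning move (to 9).
  14: 14 XOR 23 = 25 ≥ 14 — no move.
  7: 7 XOR 23 = 16 ≥ 7 — no move.
That gives 1 winning move.

1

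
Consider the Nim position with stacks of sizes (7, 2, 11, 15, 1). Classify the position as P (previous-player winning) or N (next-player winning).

Write each in binary and XOR column by column:
  0111  (7)
  0010  (2)
  1011  (11)
  1111  (15)
  0001  (1)
  ----
  0000  (0)
The nim-sum is 0, so this is a P-position: the player to move is in a losing position under optimal play.

P-position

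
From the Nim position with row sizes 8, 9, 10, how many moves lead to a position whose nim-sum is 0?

3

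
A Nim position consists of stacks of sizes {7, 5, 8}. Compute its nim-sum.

10

Nim-sum: 7 ⊕ 5 ⊕ 8 = 10.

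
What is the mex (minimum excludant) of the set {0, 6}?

1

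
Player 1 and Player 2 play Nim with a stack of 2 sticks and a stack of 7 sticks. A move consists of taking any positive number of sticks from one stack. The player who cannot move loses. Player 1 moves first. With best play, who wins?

Compute the nim-sum pairwise:
2 XOR 7 = 5
The nim-sum is 5 ≠ 0, so this is an N-position: the player to move can win; Player 1 has a winning move.

Player 1 wins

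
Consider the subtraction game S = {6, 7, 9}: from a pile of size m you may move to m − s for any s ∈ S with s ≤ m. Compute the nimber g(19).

Compute g(0), g(1), … for moves {6, 7, 9}:
k:     0  1  2  3  4  5  6  7  8  9 10 11 12 13 14 15 16 17 18 19
g(k):  0  0  0  0  0  0  1  1  1  1  1  1  2  2  2  0  0  0  0  0
So g(19) = 0.

0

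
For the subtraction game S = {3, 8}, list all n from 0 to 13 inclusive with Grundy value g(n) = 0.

0, 1, 2, 6, 7, 11, 12, 13

Compute g(0), g(1), … for moves {3, 8}:
g(0) = mex{} = 0
g(1) = mex{} = 0
g(2) = mex{} = 0
g(3) = mex{0} = 1
g(4) = mex{0} = 1
g(5) = mex{0} = 1
g(6) = mex{1} = 0
g(7) = mex{1} = 0
g(8) = mex{0,1} = 2
g(9) = mex{0} = 1
g(10) = mex{0} = 1
g(11) = mex{1,2} = 0
g(12) = mex{1} = 0
g(13) = mex{1} = 0
The P-positions (g = 0) in 0..13 are 0, 1, 2, 6, 7, 11, 12, 13.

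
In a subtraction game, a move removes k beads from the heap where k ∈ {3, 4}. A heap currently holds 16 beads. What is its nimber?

0

Compute g(0), g(1), … for moves {3, 4}:
k:     0  1  2  3  4  5  6  7  8  9 10 11 12 13 14 15 16
g(k):  0  0  0  1  1  1  2  0  0  0  1  1  1  2  0  0  0
So g(16) = 0.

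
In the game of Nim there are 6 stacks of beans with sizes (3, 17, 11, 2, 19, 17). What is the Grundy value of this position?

25

Write each in binary and XOR column by column:
  00011  (3)
  10001  (17)
  01011  (11)
  00010  (2)
  10011  (19)
  10001  (17)
  -----
  11001  (25)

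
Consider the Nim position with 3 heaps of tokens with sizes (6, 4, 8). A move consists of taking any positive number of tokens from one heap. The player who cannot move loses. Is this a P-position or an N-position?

N-position

Write each in binary and XOR column by column:
  0110  (6)
  0100  (4)
  1000  (8)
  ----
  1010  (10)
The nim-sum is 10 ≠ 0, so this is an N-position: the player to move can win.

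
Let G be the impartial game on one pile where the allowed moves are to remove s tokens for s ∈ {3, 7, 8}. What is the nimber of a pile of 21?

0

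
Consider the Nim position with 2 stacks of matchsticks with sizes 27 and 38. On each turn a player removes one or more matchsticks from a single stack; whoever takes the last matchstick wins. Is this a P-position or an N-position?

Bitwise XOR of the heap sizes:
  011011  (27)
  100110  (38)
  ------
  111101  (61)
The nim-sum is 61 ≠ 0, so this is an N-position: the player to move can win.

N-position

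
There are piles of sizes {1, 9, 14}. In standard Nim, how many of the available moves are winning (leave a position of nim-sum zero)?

1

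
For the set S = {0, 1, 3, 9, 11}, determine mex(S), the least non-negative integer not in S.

The values 0, 1 are all present; 2 is the first non-negative integer missing from the set.

2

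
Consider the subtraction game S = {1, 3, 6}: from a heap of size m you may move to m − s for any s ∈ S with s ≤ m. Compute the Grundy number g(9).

Compute g(0), g(1), … for moves {1, 3, 6}:
g(0) = mex{} = 0
g(1) = mex{0} = 1
g(2) = mex{1} = 0
g(3) = mex{0} = 1
g(4) = mex{1} = 0
g(5) = mex{0} = 1
g(6) = mex{0,1} = 2
g(7) = mex{0,1,2} = 3
g(8) = mex{0,1,3} = 2
g(9) = mex{1,2} = 0
So g(9) = 0.

0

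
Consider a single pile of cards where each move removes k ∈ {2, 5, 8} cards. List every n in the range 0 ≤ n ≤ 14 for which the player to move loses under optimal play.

0, 1, 4, 7, 10, 11, 14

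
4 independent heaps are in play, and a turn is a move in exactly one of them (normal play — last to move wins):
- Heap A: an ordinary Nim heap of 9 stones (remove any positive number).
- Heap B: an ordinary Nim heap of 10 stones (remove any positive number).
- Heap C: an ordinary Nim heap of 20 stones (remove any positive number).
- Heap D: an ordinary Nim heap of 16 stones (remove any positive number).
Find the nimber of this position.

Heap A is a plain Nim heap of size 9, so its Grundy value is 9.
Heap B is a plain Nim heap of size 10, so its Grundy value is 10.
Heap C is a plain Nim heap of size 20, so its Grundy value is 20.
Heap D is a plain Nim heap of size 16, so its Grundy value is 16.
The value of a disjunctive sum is the nim-sum of the parts.
Combined value = 9 ⊕ 10 ⊕ 20 ⊕ 16 = 7.

7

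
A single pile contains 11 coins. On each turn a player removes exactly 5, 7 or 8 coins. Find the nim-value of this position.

Grundy values for subtraction set {5, 7, 8}:
g(0) = mex{} = 0
g(1) = mex{} = 0
g(2) = mex{} = 0
g(3) = mex{} = 0
g(4) = mex{} = 0
g(5) = mex{0} = 1
g(6) = mex{0} = 1
g(7) = mex{0} = 1
g(8) = mex{0} = 1
g(9) = mex{0} = 1
g(10) = mex{0,1} = 2
g(11) = mex{0,1} = 2
So g(11) = 2.

2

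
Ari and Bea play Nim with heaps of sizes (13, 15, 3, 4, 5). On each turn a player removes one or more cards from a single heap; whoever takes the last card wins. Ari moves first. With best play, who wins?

In binary:
  1101  (13)
  1111  (15)
  0011  (3)
  0100  (4)
  0101  (5)
  ----
  0000  (0)
The nim-sum is 0, so this is a P-position: the player to move is in a losing position under optimal play; Ari is about to move from it and so loses — Bea wins.

Bea wins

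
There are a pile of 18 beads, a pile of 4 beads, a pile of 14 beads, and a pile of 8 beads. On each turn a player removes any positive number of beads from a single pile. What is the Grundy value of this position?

16

In binary:
  10010  (18)
  00100  (4)
  01110  (14)
  01000  (8)
  -----
  10000  (16)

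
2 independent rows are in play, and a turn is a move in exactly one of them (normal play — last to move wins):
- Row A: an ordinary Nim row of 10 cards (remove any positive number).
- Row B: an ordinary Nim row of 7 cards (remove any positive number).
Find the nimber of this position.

13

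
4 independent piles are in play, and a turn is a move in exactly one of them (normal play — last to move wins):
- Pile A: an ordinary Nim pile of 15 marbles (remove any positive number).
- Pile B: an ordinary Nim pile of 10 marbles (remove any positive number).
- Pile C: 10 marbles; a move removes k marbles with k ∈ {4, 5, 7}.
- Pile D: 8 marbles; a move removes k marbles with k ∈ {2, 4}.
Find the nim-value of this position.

Pile A is a plain Nim pile of size 15, so its Grundy value is 15.
Pile B is a plain Nim pile of size 10, so its Grundy value is 10.
For pile C, compute g(0), g(1), … with moves {4, 5, 7}:
g(0) = mex{} = 0
g(1) = mex{} = 0
g(2) = mex{} = 0
g(3) = mex{} = 0
g(4) = mex{0} = 1
g(5) = mex{0} = 1
g(6) = mex{0} = 1
g(7) = mex{0} = 1
g(8) = mex{0,1} = 2
g(9) = mex{0,1} = 2
g(10) = mex{0,1} = 2
So g(10) = 2.
Grundy values for pile D (subtraction set {2, 4}):
g(0) = mex{} = 0
g(1) = mex{} = 0
g(2) = mex{0} = 1
g(3) = mex{0} = 1
g(4) = mex{0,1} = 2
g(5) = mex{0,1} = 2
g(6) = mex{1,2} = 0
g(7) = mex{1,2} = 0
g(8) = mex{0,2} = 1
So g(8) = 1.
The value of a disjunctive sum is the nim-sum of the parts.
Combined value = 15 ⊕ 10 ⊕ 2 ⊕ 1 = 6.

6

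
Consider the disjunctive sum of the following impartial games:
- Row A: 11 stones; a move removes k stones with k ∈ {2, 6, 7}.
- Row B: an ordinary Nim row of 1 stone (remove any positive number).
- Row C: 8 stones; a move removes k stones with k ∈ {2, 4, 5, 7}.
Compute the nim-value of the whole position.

4

For row A, compute g(0), g(1), … with moves {2, 6, 7}:
k:     0  1  2  3  4  5  6  7  8  9 10 11
g(k):  0  0  1  1  0  0  1  1  2  0  3  1
So g(11) = 1.
Row B is a plain Nim row of size 1, so its Grundy value is 1.
Grundy values for row C (subtraction set {2, 4, 5, 7}):
g(0) = mex{} = 0
g(1) = mex{} = 0
g(2) = mex{0} = 1
g(3) = mex{0} = 1
g(4) = mex{0,1} = 2
g(5) = mex{0,1} = 2
g(6) = mex{0,1,2} = 3
g(7) = mex{0,1,2} = 3
g(8) = mex{0,1,2,3} = 4
So g(8) = 4.
By the Sprague-Grundy theorem, the Grundy value of a sum of independent games is the XOR of the component values.
Combined value = 1 XOR 1 XOR 4 = 4.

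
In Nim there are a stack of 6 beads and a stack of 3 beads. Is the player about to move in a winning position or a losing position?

Nim-sum: 6 ^ 3 = 5.
The nim-sum is 5 ≠ 0, so this is an N-position: the player to move can win.

Winning position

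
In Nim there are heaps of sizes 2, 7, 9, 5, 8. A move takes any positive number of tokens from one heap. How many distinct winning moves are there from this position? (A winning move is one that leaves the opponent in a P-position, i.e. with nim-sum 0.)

Nim-sum: 2 XOR 7 XOR 9 XOR 5 XOR 8 = 1.
The overall nim-sum is X = 1. A heap of size p has a winning move iff p XOR X < p (reduce it to p XOR X).
  2: 2 XOR 1 = 3 ≥ 2 — no move.
  7: 7 XOR 1 = 6 < 7 — winning move (to 6).
  9: 9 XOR 1 = 8 < 9 — winning move (to 8).
  5: 5 XOR 1 = 4 < 5 — winning move (to 4).
  8: 8 XOR 1 = 9 ≥ 8 — no move.
That gives 3 winning moves.

3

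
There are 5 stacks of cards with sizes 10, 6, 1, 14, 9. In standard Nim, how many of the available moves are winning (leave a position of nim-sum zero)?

3

Compute the nim-sum pairwise:
10 XOR 6 = 12
12 XOR 1 = 13
13 XOR 14 = 3
3 XOR 9 = 10
The overall nim-sum is X = 10. A stack of size p has a winning move iff p XOR X < p (reduce it to p XOR X).
  10: 10 XOR 10 = 0 < 10 — winning move (to 0).
  6: 6 XOR 10 = 12 ≥ 6 — no move.
  1: 1 XOR 10 = 11 ≥ 1 — no move.
  14: 14 XOR 10 = 4 < 14 — winning move (to 4).
  9: 9 XOR 10 = 3 < 9 — winning move (to 3).
That gives 3 winning moves.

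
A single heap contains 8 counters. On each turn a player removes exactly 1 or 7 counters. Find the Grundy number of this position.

0

Build the Grundy sequence with g(k) = mex{g(k−s) : s ∈ {1, 7}, s ≤ k}:
k:     0  1  2  3  4  5  6  7  8
g(k):  0  1  0  1  0  1  0  1  0
So g(8) = 0.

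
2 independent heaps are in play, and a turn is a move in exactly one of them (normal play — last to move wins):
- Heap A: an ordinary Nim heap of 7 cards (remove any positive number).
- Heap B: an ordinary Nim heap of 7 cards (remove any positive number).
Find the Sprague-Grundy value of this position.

0

Heap A is a plain Nim heap of size 7, so its Grundy value is 7.
Heap B is a plain Nim heap of size 7, so its Grundy value is 7.
By the Sprague-Grundy theorem, the Grundy value of a sum of independent games is the XOR of the component values.
Combined value = 7 XOR 7 = 0.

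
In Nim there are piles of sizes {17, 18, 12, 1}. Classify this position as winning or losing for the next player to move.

Winning position

Nim-sum: 17 ^ 18 ^ 12 ^ 1 = 14.
The nim-sum is 14 ≠ 0, so this is an N-position: the player to move can win.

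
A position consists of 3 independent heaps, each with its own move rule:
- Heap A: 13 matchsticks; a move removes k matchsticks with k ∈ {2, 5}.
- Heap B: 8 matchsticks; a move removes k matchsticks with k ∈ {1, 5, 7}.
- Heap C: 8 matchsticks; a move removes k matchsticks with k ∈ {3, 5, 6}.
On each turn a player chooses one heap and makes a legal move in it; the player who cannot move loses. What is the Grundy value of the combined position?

3

For heap A, compute g(0), g(1), … with moves {2, 5}:
k:     0  1  2  3  4  5  6  7  8  9 10 11 12 13
g(k):  0  0  1  1  0  2  1  0  0  1  1  0  2  1
So g(13) = 1.
Grundy values for heap B (subtraction set {1, 5, 7}):
k:     0  1  2  3  4  5  6  7  8
g(k):  0  1  0  1  0  1  0  1  0
So g(8) = 0.
For heap C, compute g(0), g(1), … with moves {3, 5, 6}:
k:     0  1  2  3  4  5  6  7  8
g(k):  0  0  0  1  1  1  2  2  2
So g(8) = 2.
The value of a disjunctive sum is the nim-sum of the parts.
Combined value = 1 XOR 0 XOR 2 = 3.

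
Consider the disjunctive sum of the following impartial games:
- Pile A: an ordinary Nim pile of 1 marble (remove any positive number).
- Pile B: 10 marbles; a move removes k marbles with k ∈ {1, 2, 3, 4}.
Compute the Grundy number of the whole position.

Pile A is a plain Nim pile of size 1, so its Grundy value is 1.
Build the Grundy sequence for pile B with g(k) = mex{g(k−s) : s ∈ {1, 2, 3, 4}, s ≤ k}:
k:     0  1  2  3  4  5  6  7  8  9 10
g(k):  0  1  2  3  4  0  1  2  3  4  0
So g(10) = 0.
The value of a disjunctive sum is the nim-sum of the parts.
Combined value = 1 XOR 0 = 1.

1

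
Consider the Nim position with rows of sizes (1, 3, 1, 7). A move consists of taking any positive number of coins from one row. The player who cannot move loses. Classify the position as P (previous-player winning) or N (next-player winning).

Write each in binary and XOR column by column:
  001  (1)
  011  (3)
  001  (1)
  111  (7)
  ---
  100  (4)
The nim-sum is 4 ≠ 0, so this is an N-position: the player to move can win.

N-position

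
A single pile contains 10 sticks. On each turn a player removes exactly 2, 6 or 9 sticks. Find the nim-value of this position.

1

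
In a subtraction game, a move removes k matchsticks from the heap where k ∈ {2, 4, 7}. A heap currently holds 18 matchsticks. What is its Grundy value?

Compute g(0), g(1), … for moves {2, 4, 7}:
k:     0  1  2  3  4  5  6  7  8  9 10 11 12 13 14 15 16 17 18
g(k):  0  0  1  1  2  2  0  3  1  0  2  1  0  2  1  0  2  1  0
So g(18) = 0.

0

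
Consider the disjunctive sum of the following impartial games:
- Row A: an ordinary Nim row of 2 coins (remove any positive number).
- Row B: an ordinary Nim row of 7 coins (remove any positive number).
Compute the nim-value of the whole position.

Row A is a plain Nim row of size 2, so its Grundy value is 2.
Row B is a plain Nim row of size 7, so its Grundy value is 7.
The value of a disjunctive sum is the nim-sum of the parts.
Combined value = 2 XOR 7 = 5.

5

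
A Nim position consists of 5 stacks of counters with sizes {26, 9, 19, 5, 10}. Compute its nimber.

15

Compute the nim-sum pairwise:
26 ^ 9 = 19
19 ^ 19 = 0
0 ^ 5 = 5
5 ^ 10 = 15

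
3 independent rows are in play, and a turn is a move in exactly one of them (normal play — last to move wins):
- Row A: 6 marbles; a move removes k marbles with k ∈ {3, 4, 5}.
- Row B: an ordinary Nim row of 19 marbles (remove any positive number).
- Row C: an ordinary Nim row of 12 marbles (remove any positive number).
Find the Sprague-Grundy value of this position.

29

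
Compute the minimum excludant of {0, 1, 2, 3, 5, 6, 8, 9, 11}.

The values 0, 1, 2, 3 are all present; 4 is the first non-negative integer missing from the set.

4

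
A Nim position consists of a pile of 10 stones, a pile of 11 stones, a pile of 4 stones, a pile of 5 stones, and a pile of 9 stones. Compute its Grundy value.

9

Nim-sum: 10 ^ 11 ^ 4 ^ 5 ^ 9 = 9.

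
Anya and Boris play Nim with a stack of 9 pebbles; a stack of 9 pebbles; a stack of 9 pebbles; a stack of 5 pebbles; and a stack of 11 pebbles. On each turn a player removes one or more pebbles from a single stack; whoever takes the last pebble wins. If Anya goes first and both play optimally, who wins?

Anya wins

Compute the nim-sum pairwise:
9 ^ 9 = 0
0 ^ 9 = 9
9 ^ 5 = 12
12 ^ 11 = 7
The nim-sum is 7 ≠ 0, so this is an N-position: the player to move can win; Anya has a winning move.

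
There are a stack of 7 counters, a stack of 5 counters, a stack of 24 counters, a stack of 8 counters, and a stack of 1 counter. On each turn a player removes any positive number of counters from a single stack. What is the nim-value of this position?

19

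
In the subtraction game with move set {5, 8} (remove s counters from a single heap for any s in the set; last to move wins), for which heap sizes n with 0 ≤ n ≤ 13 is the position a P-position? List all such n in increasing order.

Build the Grundy sequence with g(k) = mex{g(k−s) : s ∈ {5, 8}, s ≤ k}:
k:     0  1  2  3  4  5  6  7  8  9 10 11 12 13
g(k):  0  0  0  0  0  1  1  1  1  1  2  2  2  0
The P-positions (g = 0) in 0..13 are 0, 1, 2, 3, 4, 13.

0, 1, 2, 3, 4, 13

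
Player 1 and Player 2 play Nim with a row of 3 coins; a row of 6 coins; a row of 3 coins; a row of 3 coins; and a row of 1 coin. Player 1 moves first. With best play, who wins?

Bitwise XOR of the heap sizes:
  011  (3)
  110  (6)
  011  (3)
  011  (3)
  001  (1)
  ---
  100  (4)
The nim-sum is 4 ≠ 0, so this is an N-position: the player to move can win; Player 1 has a winning move.

Player 1 wins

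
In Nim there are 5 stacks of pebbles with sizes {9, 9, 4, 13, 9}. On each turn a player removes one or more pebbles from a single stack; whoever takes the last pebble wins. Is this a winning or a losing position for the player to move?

Compute the nim-sum pairwise:
9 ⊕ 9 = 0
0 ⊕ 4 = 4
4 ⊕ 13 = 9
9 ⊕ 9 = 0
The nim-sum is 0, so this is a P-position: the player to move is in a losing position under optimal play.

Losing position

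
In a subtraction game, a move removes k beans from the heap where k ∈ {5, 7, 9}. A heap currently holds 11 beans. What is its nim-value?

Grundy values for subtraction set {5, 7, 9}:
k:     0  1  2  3  4  5  6  7  8  9 10 11
g(k):  0  0  0  0  0  1  1  1  1  1  2  2
So g(11) = 2.

2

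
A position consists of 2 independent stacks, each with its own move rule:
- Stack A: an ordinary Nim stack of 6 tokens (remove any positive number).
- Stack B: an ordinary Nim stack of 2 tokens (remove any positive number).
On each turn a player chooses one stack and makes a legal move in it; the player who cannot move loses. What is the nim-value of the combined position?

Stack A is a plain Nim stack of size 6, so its Grundy value is 6.
Stack B is a plain Nim stack of size 2, so its Grundy value is 2.
The value of a disjunctive sum is the nim-sum of the parts.
Combined value = 6 ⊕ 2 = 4.

4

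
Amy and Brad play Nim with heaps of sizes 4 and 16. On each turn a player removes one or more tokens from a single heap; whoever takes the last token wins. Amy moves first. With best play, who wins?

Write each in binary and XOR column by column:
  00100  (4)
  10000  (16)
  -----
  10100  (20)
The nim-sum is 20 ≠ 0, so this is an N-position: the player to move can win; Amy has a winning move.

Amy wins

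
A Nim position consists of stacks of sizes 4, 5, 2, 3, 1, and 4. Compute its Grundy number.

5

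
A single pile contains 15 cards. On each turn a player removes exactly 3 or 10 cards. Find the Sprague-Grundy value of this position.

0

Build the Grundy sequence with g(k) = mex{g(k−s) : s ∈ {3, 10}, s ≤ k}:
k:     0  1  2  3  4  5  6  7  8  9 10 11 12 13 14 15
g(k):  0  0  0  1  1  1  0  0  0  1  1  1  2  0  0  0
So g(15) = 0.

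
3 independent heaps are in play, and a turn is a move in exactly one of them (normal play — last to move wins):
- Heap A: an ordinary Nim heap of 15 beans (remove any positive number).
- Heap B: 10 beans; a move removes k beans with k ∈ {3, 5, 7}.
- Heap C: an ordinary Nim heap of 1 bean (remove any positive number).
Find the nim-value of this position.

Heap A is a plain Nim heap of size 15, so its Grundy value is 15.
For heap B, compute g(0), g(1), … with moves {3, 5, 7}:
k:     0  1  2  3  4  5  6  7  8  9 10
g(k):  0  0  0  1  1  1  2  2  2  3  0
So g(10) = 0.
Heap C is a plain Nim heap of size 1, so its Grundy value is 1.
The value of a disjunctive sum is the nim-sum of the parts.
Combined value = 15 ⊕ 0 ⊕ 1 = 14.

14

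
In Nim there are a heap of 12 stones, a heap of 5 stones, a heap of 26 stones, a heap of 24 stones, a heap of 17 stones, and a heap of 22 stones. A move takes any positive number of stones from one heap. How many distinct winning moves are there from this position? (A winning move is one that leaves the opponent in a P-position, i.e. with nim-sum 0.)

3

Bitwise XOR of the heap sizes:
  01100  (12)
  00101  (5)
  11010  (26)
  11000  (24)
  10001  (17)
  10110  (22)
  -----
  01100  (12)
The overall nim-sum is X = 12. A heap of size p has a winning move iff p XOR X < p (reduce it to p XOR X).
  12: 12 XOR 12 = 0 < 12 — winning move (to 0).
  5: 5 XOR 12 = 9 ≥ 5 — no move.
  26: 26 XOR 12 = 22 < 26 — winning move (to 22).
  24: 24 XOR 12 = 20 < 24 — winning move (to 20).
  17: 17 XOR 12 = 29 ≥ 17 — no move.
  22: 22 XOR 12 = 26 ≥ 22 — no move.
That gives 3 winning moves.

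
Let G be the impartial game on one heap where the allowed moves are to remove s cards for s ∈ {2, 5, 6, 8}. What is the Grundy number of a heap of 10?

3

Grundy values for subtraction set {2, 5, 6, 8}:
g(0) = mex{} = 0
g(1) = mex{} = 0
g(2) = mex{0} = 1
g(3) = mex{0} = 1
g(4) = mex{1} = 0
g(5) = mex{0,1} = 2
g(6) = mex{0} = 1
g(7) = mex{0,1,2} = 3
g(8) = mex{0,1} = 2
g(9) = mex{0,1,3} = 2
g(10) = mex{0,1,2} = 3
So g(10) = 3.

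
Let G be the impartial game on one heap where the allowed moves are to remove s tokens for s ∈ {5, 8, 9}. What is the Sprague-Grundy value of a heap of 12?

Build the Grundy sequence with g(k) = mex{g(k−s) : s ∈ {5, 8, 9}, s ≤ k}:
k:     0  1  2  3  4  5  6  7  8  9 10 11 12
g(k):  0  0  0  0  0  1  1  1  1  1  2  2  2
So g(12) = 2.

2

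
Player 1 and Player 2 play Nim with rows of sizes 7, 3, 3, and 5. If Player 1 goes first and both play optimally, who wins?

Write each in binary and XOR column by column:
  111  (7)
  011  (3)
  011  (3)
  101  (5)
  ---
  010  (2)
The nim-sum is 2 ≠ 0, so this is an N-position: the player to move can win; Player 1 has a winning move.

Player 1 wins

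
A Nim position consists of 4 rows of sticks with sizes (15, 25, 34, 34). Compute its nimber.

Compute the nim-sum pairwise:
15 XOR 25 = 22
22 XOR 34 = 52
52 XOR 34 = 22

22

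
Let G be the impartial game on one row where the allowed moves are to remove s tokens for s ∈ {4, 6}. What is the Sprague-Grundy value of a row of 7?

Compute g(0), g(1), … for moves {4, 6}:
g(0) = mex{} = 0
g(1) = mex{} = 0
g(2) = mex{} = 0
g(3) = mex{} = 0
g(4) = mex{0} = 1
g(5) = mex{0} = 1
g(6) = mex{0} = 1
g(7) = mex{0} = 1
So g(7) = 1.

1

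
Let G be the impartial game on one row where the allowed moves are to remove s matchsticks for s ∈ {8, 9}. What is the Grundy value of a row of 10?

Grundy values for subtraction set {8, 9}:
g(0) = mex{} = 0
g(1) = mex{} = 0
g(2) = mex{} = 0
g(3) = mex{} = 0
g(4) = mex{} = 0
g(5) = mex{} = 0
g(6) = mex{} = 0
g(7) = mex{} = 0
g(8) = mex{0} = 1
g(9) = mex{0} = 1
g(10) = mex{0} = 1
So g(10) = 1.

1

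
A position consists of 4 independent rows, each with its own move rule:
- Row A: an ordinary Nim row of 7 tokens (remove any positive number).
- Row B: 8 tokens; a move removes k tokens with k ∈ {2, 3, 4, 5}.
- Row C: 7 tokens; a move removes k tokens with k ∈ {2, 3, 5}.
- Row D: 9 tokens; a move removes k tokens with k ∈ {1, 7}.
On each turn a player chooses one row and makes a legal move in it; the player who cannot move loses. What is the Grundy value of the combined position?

6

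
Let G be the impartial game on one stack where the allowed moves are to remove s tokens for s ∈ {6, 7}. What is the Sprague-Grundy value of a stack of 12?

Grundy values for subtraction set {6, 7}:
g(0) = mex{} = 0
g(1) = mex{} = 0
g(2) = mex{} = 0
g(3) = mex{} = 0
g(4) = mex{} = 0
g(5) = mex{} = 0
g(6) = mex{0} = 1
g(7) = mex{0} = 1
g(8) = mex{0} = 1
g(9) = mex{0} = 1
g(10) = mex{0} = 1
g(11) = mex{0} = 1
g(12) = mex{0,1} = 2
So g(12) = 2.

2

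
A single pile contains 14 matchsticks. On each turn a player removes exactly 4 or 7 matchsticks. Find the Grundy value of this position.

Compute g(0), g(1), … for moves {4, 7}:
g(0) = mex{} = 0
g(1) = mex{} = 0
g(2) = mex{} = 0
g(3) = mex{} = 0
g(4) = mex{0} = 1
g(5) = mex{0} = 1
g(6) = mex{0} = 1
g(7) = mex{0} = 1
g(8) = mex{0,1} = 2
g(9) = mex{0,1} = 2
g(10) = mex{0,1} = 2
g(11) = mex{1} = 0
g(12) = mex{1,2} = 0
g(13) = mex{1,2} = 0
g(14) = mex{1,2} = 0
So g(14) = 0.

0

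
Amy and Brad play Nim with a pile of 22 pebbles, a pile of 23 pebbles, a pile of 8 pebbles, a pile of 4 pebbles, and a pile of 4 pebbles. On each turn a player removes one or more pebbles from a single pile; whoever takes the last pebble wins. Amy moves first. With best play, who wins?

Compute the nim-sum pairwise:
22 XOR 23 = 1
1 XOR 8 = 9
9 XOR 4 = 13
13 XOR 4 = 9
The nim-sum is 9 ≠ 0, so this is an N-position: the player to move can win; Amy has a winning move.

Amy wins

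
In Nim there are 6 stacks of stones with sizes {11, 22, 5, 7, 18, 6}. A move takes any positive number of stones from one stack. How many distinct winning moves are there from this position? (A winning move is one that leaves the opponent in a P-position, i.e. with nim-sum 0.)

1

Compute the nim-sum pairwise:
11 ^ 22 = 29
29 ^ 5 = 24
24 ^ 7 = 31
31 ^ 18 = 13
13 ^ 6 = 11
The overall nim-sum is X = 11. A stack of size p has a winning move iff p XOR X < p (reduce it to p XOR X).
  11: 11 XOR 11 = 0 < 11 — winning move (to 0).
  22: 22 XOR 11 = 29 ≥ 22 — no move.
  5: 5 XOR 11 = 14 ≥ 5 — no move.
  7: 7 XOR 11 = 12 ≥ 7 — no move.
  18: 18 XOR 11 = 25 ≥ 18 — no move.
  6: 6 XOR 11 = 13 ≥ 6 — no move.
That gives 1 winning move.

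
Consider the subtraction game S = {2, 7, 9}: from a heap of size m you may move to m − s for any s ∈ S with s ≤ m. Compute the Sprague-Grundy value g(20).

Build the Grundy sequence with g(k) = mex{g(k−s) : s ∈ {2, 7, 9}, s ≤ k}:
k:     0  1  2  3  4  5  6  7  8  9 10 11 12 13 14 15 16 17 18 19 20
g(k):  0  0  1  1  0  0  1  1  2  2  3  3  2  2  3  0  0  1  1  0  0
So g(20) = 0.

0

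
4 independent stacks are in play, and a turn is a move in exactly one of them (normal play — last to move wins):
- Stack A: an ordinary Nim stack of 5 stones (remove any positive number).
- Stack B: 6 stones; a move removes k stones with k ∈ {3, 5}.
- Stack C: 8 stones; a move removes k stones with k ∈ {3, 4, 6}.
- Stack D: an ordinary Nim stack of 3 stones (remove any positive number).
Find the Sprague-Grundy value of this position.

6

Stack A is a plain Nim stack of size 5, so its Grundy value is 5.
Grundy values for stack B (subtraction set {3, 5}):
k:     0  1  2  3  4  5  6
g(k):  0  0  0  1  1  1  2
So g(6) = 2.
Build the Grundy sequence for stack C with g(k) = mex{g(k−s) : s ∈ {3, 4, 6}, s ≤ k}:
g(0) = mex{} = 0
g(1) = mex{} = 0
g(2) = mex{} = 0
g(3) = mex{0} = 1
g(4) = mex{0} = 1
g(5) = mex{0} = 1
g(6) = mex{0,1} = 2
g(7) = mex{0,1} = 2
g(8) = mex{0,1} = 2
So g(8) = 2.
Stack D is a plain Nim stack of size 3, so its Grundy value is 3.
By the Sprague-Grundy theorem, the Grundy value of a sum of independent games is the XOR of the component values.
Combined value = 5 ⊕ 2 ⊕ 2 ⊕ 3 = 6.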